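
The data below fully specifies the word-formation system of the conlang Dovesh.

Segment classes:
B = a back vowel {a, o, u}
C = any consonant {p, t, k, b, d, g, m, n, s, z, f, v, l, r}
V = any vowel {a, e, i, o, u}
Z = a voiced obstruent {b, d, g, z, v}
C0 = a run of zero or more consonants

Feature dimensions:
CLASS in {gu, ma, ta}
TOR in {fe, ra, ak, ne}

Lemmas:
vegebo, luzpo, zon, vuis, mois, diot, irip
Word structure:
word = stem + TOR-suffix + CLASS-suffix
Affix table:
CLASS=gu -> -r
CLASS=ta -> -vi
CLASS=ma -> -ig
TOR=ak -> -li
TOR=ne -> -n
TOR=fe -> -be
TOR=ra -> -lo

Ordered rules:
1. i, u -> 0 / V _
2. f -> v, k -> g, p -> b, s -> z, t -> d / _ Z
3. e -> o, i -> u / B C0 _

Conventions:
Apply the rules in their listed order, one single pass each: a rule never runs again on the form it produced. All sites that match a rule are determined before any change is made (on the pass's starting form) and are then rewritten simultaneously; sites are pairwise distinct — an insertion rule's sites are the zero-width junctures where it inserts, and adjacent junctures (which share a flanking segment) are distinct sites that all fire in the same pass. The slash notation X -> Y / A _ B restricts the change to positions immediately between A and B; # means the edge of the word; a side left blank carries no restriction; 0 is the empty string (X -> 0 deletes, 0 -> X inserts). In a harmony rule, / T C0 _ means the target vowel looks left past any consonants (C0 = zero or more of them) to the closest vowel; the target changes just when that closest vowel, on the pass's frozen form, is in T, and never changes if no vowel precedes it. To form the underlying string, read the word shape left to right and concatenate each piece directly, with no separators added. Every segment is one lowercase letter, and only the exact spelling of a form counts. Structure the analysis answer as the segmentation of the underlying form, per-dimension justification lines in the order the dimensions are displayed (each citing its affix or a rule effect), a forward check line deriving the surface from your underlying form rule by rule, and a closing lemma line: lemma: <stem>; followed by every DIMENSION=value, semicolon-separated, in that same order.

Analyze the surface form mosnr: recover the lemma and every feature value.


underlying: mois-n-r
CLASS=gu - signalled by the affix -r
TOR=ne - signalled by the affix -n
check: moisnr -> mosnr -> mosnr -> mosnr
lemma: mois; CLASS=gu; TOR=ne


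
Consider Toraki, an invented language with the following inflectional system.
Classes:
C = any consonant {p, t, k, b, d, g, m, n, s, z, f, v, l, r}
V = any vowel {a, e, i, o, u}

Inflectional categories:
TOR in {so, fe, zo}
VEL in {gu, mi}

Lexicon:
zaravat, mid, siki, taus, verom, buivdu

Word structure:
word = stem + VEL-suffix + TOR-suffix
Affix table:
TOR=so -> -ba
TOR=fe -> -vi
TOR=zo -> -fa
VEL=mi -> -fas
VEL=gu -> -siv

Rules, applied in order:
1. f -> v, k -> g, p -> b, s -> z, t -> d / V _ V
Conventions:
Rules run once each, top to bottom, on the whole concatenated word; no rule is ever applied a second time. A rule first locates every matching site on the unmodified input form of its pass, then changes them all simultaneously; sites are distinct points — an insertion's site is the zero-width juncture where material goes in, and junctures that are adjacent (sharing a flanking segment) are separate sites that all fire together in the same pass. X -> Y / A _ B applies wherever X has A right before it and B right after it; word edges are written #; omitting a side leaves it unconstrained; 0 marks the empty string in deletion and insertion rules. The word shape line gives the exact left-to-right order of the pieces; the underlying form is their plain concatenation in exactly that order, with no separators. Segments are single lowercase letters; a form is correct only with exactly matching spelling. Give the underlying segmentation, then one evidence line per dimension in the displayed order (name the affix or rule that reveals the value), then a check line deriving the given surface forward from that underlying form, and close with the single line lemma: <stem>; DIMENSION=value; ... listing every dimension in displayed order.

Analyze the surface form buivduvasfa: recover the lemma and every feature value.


underlying: buivdu-fas-fa
TOR=zo - signalled by the affix -fa
VEL=mi - signalled by the affix -fas
check: buivdufasfa -> buivduvasfa
lemma: buivdu; TOR=zo; VEL=mi


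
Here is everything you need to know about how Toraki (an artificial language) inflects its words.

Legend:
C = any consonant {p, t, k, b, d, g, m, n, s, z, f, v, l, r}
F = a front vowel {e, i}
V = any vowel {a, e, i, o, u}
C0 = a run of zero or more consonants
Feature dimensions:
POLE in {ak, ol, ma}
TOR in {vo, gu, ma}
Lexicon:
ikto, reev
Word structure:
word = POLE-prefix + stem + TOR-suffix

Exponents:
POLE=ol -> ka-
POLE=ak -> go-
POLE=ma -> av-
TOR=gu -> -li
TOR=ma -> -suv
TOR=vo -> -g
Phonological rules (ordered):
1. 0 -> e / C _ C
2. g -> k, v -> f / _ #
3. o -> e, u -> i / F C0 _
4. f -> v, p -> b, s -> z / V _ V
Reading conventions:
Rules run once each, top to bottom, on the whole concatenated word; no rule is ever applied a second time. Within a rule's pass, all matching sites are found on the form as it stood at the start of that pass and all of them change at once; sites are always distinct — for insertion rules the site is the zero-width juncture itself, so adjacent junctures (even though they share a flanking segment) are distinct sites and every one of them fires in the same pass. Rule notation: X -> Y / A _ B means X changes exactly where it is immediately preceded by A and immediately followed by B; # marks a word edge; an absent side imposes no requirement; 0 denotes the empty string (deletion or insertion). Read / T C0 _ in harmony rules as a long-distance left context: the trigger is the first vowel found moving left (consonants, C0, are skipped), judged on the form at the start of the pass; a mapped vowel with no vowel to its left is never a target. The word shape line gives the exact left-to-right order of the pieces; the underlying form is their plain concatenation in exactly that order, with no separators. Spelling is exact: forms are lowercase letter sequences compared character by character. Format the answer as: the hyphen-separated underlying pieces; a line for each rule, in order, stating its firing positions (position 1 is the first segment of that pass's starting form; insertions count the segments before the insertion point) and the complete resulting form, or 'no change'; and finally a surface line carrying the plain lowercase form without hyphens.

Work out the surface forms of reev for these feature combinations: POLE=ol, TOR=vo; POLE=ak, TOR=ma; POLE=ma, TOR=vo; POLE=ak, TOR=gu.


cell POLE=ol, TOR=vo:
underlying: ka-reev-g
1. 0 -> e / C _ C: inserts after position(s) 6: kareeveg
2. g -> k, v -> f / _ #: fires at position(s) 8: kareevek
3. o -> e, u -> i / F C0 _: no change
4. f -> v, p -> b, s -> z / V _ V: no change
surface: kareevek

cell POLE=ak, TOR=ma:
underlying: go-reev-suv
1. 0 -> e / C _ C: inserts after position(s) 6: goreevesuv
2. g -> k, v -> f / _ #: fires at position(s) 10: goreevesuf
3. o -> e, u -> i / F C0 _: fires at position(s) 9: goreevesif
4. f -> v, p -> b, s -> z / V _ V: fires at position(s) 8: goreevezif
surface: goreevezif

cell POLE=ma, TOR=vo:
underlying: av-reev-g
1. 0 -> e / C _ C: inserts after position(s) 2, 6: avereeveg
2. g -> k, v -> f / _ #: fires at position(s) 9: avereevek
3. o -> e, u -> i / F C0 _: no change
4. f -> v, p -> b, s -> z / V _ V: no change
surface: avereevek

cell POLE=ak, TOR=gu:
underlying: go-reev-li
1. 0 -> e / C _ C: inserts after position(s) 6: goreeveli
2. g -> k, v -> f / _ #: no change
3. o -> e, u -> i / F C0 _: no change
4. f -> v, p -> b, s -> z / V _ V: no change
surface: goreeveli


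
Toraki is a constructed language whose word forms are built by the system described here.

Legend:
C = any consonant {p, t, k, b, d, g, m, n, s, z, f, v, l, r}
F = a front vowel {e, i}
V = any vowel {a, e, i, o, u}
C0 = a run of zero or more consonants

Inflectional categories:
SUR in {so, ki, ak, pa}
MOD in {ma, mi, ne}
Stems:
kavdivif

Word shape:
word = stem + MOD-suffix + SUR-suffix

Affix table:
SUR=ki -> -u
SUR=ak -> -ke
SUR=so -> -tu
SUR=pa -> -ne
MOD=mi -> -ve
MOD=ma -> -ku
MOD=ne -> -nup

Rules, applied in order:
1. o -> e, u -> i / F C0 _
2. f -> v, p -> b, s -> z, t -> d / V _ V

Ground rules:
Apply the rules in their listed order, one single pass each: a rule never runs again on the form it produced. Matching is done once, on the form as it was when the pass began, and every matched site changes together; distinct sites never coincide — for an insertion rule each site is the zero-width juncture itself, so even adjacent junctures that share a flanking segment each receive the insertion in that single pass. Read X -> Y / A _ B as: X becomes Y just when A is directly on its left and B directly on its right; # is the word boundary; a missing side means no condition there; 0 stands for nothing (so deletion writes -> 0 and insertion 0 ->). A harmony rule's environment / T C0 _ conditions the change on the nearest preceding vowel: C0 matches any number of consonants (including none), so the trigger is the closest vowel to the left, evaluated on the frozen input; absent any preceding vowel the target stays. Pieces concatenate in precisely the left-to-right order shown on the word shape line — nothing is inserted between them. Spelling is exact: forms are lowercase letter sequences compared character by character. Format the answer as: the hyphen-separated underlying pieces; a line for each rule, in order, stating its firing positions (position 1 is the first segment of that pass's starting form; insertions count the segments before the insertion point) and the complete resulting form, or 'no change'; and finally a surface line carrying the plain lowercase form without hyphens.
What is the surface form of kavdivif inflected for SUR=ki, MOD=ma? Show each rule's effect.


underlying: kavdivif-ku-u
1. o -> e, u -> i / F C0 _: fires at position(s) 10: kavdivifkiu
2. f -> v, p -> b, s -> z, t -> d / V _ V: no change
surface: kavdivifkiu


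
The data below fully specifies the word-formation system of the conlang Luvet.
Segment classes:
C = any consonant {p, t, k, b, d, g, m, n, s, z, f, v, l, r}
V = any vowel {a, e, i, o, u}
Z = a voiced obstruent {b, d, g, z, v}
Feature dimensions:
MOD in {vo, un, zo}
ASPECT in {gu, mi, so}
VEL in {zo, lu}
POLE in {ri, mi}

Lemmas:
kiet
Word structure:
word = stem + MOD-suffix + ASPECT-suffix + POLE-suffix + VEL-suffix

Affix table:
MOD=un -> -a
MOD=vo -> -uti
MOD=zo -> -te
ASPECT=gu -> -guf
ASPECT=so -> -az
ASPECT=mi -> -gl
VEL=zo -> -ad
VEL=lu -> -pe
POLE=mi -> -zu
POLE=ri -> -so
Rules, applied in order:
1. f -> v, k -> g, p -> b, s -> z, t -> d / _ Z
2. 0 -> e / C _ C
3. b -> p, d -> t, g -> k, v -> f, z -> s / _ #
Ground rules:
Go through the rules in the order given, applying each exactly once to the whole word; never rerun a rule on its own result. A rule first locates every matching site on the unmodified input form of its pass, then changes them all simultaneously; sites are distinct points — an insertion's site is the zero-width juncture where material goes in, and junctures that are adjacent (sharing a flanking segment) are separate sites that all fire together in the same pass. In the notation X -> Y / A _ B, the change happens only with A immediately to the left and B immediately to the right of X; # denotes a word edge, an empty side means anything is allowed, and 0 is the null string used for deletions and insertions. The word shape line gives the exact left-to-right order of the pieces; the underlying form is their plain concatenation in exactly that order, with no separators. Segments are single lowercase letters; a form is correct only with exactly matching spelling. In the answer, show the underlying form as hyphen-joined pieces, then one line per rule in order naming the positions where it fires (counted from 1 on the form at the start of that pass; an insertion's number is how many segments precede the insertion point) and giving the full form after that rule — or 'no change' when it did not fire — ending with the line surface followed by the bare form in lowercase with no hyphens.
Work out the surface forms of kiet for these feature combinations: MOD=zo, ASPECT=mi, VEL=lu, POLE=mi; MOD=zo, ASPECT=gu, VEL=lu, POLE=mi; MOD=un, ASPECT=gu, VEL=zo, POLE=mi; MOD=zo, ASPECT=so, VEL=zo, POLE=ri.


cell MOD=zo, ASPECT=mi, VEL=lu, POLE=mi:
underlying: kiet-te-gl-zu-pe
1. f -> v, k -> g, p -> b, s -> z, t -> d / _ Z: no change
2. 0 -> e / C _ C: inserts after position(s) 4, 7, 8: kietetegelezupe
3. b -> p, d -> t, g -> k, v -> f, z -> s / _ #: no change
surface: kietetegelezupe

cell MOD=zo, ASPECT=gu, VEL=lu, POLE=mi:
underlying: kiet-te-guf-zu-pe
1. f -> v, k -> g, p -> b, s -> z, t -> d / _ Z: fires at position(s) 9: kietteguvzupe
2. 0 -> e / C _ C: inserts after position(s) 4, 9: kieteteguvezupe
3. b -> p, d -> t, g -> k, v -> f, z -> s / _ #: no change
surface: kieteteguvezupe

cell MOD=un, ASPECT=gu, VEL=zo, POLE=mi:
underlying: kiet-a-guf-zu-ad
1. f -> v, k -> g, p -> b, s -> z, t -> d / _ Z: fires at position(s) 8: kietaguvzuad
2. 0 -> e / C _ C: inserts after position(s) 8: kietaguvezuad
3. b -> p, d -> t, g -> k, v -> f, z -> s / _ #: fires at position(s) 13: kietaguvezuat
surface: kietaguvezuat

cell MOD=zo, ASPECT=so, VEL=zo, POLE=ri:
underlying: kiet-te-az-so-ad
1. f -> v, k -> g, p -> b, s -> z, t -> d / _ Z: no change
2. 0 -> e / C _ C: inserts after position(s) 4, 8: kieteteazesoad
3. b -> p, d -> t, g -> k, v -> f, z -> s / _ #: fires at position(s) 14: kieteteazesoat
surface: kieteteazesoat


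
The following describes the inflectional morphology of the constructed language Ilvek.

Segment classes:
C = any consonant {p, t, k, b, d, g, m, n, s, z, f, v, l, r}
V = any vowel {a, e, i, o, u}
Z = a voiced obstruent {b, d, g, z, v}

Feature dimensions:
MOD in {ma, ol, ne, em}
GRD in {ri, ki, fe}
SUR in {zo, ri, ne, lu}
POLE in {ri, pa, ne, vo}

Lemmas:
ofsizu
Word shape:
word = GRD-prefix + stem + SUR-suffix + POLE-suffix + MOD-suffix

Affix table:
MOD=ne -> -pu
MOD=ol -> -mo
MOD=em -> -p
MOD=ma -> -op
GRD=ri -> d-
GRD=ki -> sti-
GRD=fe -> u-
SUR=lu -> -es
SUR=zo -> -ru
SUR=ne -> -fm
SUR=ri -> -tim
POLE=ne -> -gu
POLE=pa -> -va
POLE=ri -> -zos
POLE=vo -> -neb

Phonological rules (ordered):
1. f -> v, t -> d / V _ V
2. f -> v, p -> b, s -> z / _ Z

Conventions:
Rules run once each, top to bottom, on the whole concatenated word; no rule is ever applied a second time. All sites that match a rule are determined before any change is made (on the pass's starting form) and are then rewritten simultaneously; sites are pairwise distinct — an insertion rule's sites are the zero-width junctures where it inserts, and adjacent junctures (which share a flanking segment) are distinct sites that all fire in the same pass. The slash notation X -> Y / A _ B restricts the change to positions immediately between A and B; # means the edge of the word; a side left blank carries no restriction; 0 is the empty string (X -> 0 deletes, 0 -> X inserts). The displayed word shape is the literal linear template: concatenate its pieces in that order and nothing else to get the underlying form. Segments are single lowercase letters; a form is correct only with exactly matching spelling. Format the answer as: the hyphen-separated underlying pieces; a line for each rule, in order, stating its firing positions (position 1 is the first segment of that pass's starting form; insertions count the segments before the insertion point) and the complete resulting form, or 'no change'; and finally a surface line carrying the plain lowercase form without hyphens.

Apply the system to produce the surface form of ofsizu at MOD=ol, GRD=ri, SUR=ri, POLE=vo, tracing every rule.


underlying: d-ofsizu-tim-neb-mo
1. f -> v, t -> d / V _ V: fires at position(s) 8: dofsizudimnebmo
2. f -> v, p -> b, s -> z / _ Z: no change
surface: dofsizudimnebmo


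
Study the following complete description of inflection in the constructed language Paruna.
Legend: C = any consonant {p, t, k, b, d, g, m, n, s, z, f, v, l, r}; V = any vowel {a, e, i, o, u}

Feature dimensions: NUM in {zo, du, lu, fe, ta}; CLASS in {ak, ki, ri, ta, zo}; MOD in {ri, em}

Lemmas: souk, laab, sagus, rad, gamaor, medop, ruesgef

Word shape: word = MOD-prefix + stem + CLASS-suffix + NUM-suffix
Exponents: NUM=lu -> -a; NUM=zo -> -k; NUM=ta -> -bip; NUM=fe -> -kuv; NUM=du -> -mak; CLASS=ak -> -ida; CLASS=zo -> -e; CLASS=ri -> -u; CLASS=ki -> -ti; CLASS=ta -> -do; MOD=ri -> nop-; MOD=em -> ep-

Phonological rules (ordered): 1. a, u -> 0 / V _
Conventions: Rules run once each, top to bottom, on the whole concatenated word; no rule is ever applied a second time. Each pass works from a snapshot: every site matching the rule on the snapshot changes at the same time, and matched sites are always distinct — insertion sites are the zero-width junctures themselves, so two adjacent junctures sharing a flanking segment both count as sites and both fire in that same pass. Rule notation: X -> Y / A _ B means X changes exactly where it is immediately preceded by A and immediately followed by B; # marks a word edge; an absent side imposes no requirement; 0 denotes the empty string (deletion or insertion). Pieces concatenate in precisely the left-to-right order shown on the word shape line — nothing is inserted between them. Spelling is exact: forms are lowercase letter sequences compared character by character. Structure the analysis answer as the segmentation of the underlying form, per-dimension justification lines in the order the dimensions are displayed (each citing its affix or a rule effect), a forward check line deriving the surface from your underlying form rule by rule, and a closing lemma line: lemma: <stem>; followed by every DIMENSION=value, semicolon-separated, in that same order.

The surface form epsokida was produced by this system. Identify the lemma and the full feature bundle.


underlying: ep-souk-ida-a
NUM=lu - signalled by the affix -a
CLASS=ak - signalled by the affix -ida
MOD=em - signalled by the affix ep-
check: epsoukidaa -> epsokida
lemma: souk; NUM=lu; CLASS=ak; MOD=em


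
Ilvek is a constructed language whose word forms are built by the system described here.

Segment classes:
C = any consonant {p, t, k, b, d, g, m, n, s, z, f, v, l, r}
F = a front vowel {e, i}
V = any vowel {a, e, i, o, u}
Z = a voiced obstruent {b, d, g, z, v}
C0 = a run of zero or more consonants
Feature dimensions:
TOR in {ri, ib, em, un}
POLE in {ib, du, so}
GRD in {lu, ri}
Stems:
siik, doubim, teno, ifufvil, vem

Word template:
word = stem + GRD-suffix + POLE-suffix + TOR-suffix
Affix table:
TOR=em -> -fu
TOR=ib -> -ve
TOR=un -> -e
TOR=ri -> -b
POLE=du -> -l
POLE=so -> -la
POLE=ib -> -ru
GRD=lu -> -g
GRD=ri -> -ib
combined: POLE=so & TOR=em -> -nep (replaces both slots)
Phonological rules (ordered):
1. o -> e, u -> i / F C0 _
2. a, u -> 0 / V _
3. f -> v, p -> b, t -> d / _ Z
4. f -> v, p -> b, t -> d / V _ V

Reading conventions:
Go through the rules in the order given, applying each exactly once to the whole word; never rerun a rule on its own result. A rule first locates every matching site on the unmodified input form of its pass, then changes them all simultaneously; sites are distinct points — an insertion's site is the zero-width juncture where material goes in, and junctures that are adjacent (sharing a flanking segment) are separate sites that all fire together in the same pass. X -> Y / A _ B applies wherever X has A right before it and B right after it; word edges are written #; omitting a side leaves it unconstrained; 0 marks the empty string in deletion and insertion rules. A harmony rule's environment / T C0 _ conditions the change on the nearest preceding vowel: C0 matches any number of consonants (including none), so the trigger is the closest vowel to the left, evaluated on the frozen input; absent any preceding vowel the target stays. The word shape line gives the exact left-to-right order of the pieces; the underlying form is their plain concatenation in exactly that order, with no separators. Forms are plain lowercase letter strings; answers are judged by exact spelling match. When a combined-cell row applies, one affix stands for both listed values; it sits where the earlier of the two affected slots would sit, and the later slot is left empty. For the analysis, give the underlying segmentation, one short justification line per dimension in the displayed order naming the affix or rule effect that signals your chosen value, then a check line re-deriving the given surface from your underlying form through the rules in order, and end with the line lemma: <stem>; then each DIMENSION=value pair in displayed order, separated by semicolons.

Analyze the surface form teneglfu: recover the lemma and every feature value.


underlying: teno-g-l-fu
TOR=em - signalled by the affix -fu
POLE=du - signalled by the affix -l
GRD=lu - signalled by the affix -g
check: tenoglfu -> teneglfu -> teneglfu -> teneglfu -> teneglfu
lemma: teno; TOR=em; POLE=du; GRD=lu


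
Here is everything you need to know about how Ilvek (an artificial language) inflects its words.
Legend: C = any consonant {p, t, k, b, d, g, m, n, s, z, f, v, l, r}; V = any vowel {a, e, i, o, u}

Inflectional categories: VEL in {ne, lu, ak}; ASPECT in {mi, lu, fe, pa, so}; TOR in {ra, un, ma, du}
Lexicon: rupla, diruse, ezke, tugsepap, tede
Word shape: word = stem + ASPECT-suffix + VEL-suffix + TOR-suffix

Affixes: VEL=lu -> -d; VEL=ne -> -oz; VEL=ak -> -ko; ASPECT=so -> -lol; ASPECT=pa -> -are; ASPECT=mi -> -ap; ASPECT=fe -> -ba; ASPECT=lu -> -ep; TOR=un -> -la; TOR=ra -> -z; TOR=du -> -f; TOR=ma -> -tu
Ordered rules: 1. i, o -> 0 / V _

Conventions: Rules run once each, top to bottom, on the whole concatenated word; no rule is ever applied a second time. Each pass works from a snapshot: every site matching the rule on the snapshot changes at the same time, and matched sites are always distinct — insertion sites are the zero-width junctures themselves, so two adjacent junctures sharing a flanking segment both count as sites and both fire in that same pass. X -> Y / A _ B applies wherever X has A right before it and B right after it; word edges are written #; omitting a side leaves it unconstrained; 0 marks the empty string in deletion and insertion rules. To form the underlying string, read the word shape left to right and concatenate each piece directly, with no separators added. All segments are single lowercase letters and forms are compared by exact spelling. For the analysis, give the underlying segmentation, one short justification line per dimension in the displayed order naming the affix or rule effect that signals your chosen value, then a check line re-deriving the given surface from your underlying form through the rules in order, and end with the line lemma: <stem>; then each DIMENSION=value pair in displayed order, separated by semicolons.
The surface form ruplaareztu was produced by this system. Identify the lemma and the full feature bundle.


underlying: rupla-are-oz-tu
VEL=ne - signalled by the affix -oz
ASPECT=pa - signalled by the affix -are
TOR=ma - signalled by the affix -tu
check: ruplaareoztu -> ruplaareztu
lemma: rupla; VEL=ne; ASPECT=pa; TOR=ma


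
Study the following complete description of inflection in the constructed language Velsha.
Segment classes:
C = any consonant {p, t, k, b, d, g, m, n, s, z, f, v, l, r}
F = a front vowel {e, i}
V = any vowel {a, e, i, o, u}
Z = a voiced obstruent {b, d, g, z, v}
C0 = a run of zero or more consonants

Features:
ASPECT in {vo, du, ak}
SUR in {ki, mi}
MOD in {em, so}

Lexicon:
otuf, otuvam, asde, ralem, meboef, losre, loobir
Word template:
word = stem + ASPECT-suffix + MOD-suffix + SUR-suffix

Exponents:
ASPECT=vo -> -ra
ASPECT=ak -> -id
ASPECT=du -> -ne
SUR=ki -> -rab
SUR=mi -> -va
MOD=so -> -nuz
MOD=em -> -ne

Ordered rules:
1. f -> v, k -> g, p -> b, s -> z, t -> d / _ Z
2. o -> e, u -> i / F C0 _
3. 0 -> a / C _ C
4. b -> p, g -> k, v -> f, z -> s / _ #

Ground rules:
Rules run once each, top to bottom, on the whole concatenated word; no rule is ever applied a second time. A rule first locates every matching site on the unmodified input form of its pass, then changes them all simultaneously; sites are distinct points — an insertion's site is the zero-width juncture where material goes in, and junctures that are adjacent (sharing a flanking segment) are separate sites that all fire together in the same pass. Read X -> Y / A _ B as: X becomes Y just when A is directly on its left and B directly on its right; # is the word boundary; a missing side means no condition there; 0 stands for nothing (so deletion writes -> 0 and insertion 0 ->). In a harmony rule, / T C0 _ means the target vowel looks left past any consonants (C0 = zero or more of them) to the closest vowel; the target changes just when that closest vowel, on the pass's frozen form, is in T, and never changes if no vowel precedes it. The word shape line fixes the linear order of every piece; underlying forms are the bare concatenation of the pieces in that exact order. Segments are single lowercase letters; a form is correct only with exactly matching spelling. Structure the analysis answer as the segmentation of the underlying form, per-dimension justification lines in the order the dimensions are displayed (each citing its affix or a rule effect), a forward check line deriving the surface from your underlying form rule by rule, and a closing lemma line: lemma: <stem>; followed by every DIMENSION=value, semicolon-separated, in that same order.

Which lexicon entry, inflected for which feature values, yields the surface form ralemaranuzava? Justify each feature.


underlying: ralem-ra-nuz-va
ASPECT=vo - signalled by the affix -ra
SUR=mi - signalled by the affix -va
MOD=so - signalled by the affix -nuz
check: ralemranuzva -> ralemranuzva -> ralemranuzva -> ralemaranuzava -> ralemaranuzava
lemma: ralem; ASPECT=vo; SUR=mi; MOD=so


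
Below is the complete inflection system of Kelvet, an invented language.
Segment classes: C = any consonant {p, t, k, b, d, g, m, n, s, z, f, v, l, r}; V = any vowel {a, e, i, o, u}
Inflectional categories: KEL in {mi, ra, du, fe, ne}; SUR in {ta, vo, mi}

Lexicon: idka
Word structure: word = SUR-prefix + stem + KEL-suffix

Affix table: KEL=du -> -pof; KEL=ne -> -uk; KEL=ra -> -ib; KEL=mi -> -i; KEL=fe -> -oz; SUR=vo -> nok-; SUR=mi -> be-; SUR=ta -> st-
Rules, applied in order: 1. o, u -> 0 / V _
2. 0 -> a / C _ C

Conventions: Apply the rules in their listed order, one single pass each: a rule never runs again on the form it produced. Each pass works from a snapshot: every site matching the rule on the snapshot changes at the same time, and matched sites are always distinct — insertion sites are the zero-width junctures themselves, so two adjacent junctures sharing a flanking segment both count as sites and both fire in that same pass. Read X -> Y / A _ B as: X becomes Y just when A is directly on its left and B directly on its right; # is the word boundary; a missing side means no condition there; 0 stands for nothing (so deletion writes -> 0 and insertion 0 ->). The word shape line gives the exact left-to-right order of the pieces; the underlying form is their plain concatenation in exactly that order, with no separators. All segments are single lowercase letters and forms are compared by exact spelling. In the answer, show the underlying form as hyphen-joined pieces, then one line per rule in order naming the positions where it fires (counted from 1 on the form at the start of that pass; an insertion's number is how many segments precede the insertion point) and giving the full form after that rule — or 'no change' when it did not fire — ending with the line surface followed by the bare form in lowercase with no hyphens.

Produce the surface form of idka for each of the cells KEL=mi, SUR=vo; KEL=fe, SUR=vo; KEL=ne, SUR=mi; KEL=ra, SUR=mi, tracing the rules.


cell KEL=mi, SUR=vo:
underlying: nok-idka-i
1. o, u -> 0 / V _: no change
2. 0 -> a / C _ C: inserts after position(s) 5: nokidakai
surface: nokidakai

cell KEL=fe, SUR=vo:
underlying: nok-idka-oz
1. o, u -> 0 / V _: fires at position(s) 8: nokidkaz
2. 0 -> a / C _ C: inserts after position(s) 5: nokidakaz
surface: nokidakaz

cell KEL=ne, SUR=mi:
underlying: be-idka-uk
1. o, u -> 0 / V _: fires at position(s) 7: beidkak
2. 0 -> a / C _ C: inserts after position(s) 4: beidakak
surface: beidakak

cell KEL=ra, SUR=mi:
underlying: be-idka-ib
1. o, u -> 0 / V _: no change
2. 0 -> a / C _ C: inserts after position(s) 4: beidakaib
surface: beidakaib


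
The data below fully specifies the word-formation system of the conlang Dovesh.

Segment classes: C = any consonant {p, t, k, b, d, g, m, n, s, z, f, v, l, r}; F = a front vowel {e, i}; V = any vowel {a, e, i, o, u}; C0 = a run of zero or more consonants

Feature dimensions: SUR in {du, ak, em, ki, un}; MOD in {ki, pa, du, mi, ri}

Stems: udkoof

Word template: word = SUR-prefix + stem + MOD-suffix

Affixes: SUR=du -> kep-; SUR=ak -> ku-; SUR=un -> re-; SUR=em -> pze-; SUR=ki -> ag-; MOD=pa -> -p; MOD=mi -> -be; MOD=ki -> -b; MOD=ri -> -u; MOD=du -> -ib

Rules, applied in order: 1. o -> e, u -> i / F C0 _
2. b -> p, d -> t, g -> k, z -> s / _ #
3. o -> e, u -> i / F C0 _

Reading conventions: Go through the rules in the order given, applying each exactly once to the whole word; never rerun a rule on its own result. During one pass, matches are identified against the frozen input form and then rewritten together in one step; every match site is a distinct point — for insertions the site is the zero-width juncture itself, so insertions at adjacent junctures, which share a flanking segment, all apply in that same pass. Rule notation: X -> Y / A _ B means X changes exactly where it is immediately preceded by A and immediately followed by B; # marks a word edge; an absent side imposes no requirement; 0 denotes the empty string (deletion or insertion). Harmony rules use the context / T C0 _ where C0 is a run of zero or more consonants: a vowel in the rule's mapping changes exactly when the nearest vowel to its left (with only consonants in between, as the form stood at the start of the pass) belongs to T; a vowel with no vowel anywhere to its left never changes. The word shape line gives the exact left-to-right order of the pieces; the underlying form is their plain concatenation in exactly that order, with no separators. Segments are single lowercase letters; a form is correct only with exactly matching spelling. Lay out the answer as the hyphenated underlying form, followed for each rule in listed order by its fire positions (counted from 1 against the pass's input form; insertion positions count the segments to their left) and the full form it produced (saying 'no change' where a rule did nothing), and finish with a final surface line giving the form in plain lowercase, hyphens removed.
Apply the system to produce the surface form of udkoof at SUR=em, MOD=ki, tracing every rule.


underlying: pze-udkoof-b
1. o -> e, u -> i / F C0 _: fires at position(s) 4: pzeidkoofb
2. b -> p, d -> t, g -> k, z -> s / _ #: fires at position(s) 10: pzeidkoofp
3. o -> e, u -> i / F C0 _: fires at position(s) 7: pzeidkeofp
surface: pzeidkeofp


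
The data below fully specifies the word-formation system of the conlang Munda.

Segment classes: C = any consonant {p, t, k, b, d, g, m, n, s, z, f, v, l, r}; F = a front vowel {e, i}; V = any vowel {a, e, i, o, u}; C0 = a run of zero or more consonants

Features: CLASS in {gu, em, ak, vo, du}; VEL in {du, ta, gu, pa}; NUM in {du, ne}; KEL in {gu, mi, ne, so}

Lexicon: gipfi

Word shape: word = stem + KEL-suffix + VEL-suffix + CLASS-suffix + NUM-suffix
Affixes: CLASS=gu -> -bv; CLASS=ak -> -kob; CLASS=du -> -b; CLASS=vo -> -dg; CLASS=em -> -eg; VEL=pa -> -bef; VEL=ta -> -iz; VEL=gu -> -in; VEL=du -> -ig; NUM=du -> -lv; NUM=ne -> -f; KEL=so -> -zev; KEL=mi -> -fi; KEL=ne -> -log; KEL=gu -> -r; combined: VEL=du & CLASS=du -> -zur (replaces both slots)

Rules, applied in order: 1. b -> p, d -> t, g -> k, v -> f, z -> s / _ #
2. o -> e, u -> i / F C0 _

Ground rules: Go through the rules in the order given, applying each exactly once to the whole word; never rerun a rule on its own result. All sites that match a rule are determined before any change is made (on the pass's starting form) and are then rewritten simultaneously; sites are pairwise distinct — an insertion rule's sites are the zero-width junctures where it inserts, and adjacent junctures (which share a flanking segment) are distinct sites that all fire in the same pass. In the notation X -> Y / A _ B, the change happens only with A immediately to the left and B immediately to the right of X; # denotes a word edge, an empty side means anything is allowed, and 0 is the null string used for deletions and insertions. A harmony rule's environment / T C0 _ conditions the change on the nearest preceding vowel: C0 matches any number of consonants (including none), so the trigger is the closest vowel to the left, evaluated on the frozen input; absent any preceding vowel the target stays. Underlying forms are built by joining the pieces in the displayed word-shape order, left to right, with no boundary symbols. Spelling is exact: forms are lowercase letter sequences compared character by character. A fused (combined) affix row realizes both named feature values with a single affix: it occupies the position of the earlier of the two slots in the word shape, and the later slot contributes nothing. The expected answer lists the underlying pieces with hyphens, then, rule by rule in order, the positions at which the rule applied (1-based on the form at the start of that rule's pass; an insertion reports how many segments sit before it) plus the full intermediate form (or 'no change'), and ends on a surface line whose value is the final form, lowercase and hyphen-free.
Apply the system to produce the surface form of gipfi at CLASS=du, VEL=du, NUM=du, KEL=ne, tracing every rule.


underlying: gipfi-log-zur-lv
1. b -> p, d -> t, g -> k, v -> f, z -> s / _ #: fires at position(s) 13: gipfilogzurlf
2. o -> e, u -> i / F C0 _: fires at position(s) 7: gipfilegzurlf
surface: gipfilegzurlf


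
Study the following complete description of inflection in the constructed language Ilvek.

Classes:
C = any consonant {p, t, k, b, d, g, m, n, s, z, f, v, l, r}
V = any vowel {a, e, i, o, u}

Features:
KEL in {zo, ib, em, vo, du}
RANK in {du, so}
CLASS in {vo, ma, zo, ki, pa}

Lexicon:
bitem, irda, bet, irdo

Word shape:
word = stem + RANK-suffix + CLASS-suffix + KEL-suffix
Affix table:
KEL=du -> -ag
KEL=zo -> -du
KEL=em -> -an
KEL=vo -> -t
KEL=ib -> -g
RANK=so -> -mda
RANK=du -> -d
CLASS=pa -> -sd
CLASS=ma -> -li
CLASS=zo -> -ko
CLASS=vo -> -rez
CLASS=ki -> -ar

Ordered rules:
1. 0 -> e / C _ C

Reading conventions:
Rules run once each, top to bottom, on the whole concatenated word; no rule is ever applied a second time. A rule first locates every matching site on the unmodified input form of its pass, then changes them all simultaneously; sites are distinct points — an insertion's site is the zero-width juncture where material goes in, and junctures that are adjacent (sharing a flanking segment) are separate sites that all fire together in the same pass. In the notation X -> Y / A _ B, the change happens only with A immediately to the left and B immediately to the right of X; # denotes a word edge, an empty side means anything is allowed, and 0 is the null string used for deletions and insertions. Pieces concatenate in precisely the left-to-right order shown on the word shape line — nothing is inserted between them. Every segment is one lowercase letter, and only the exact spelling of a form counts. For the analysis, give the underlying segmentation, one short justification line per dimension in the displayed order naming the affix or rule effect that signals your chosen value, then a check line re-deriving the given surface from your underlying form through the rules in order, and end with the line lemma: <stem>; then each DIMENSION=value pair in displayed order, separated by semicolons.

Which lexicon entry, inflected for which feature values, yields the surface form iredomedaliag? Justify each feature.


underlying: irdo-mda-li-ag
KEL=du - signalled by the affix -ag
RANK=so - signalled by the affix -mda
CLASS=ma - signalled by the affix -li
check: irdomdaliag -> iredomedaliag
lemma: irdo; KEL=du; RANK=so; CLASS=ma


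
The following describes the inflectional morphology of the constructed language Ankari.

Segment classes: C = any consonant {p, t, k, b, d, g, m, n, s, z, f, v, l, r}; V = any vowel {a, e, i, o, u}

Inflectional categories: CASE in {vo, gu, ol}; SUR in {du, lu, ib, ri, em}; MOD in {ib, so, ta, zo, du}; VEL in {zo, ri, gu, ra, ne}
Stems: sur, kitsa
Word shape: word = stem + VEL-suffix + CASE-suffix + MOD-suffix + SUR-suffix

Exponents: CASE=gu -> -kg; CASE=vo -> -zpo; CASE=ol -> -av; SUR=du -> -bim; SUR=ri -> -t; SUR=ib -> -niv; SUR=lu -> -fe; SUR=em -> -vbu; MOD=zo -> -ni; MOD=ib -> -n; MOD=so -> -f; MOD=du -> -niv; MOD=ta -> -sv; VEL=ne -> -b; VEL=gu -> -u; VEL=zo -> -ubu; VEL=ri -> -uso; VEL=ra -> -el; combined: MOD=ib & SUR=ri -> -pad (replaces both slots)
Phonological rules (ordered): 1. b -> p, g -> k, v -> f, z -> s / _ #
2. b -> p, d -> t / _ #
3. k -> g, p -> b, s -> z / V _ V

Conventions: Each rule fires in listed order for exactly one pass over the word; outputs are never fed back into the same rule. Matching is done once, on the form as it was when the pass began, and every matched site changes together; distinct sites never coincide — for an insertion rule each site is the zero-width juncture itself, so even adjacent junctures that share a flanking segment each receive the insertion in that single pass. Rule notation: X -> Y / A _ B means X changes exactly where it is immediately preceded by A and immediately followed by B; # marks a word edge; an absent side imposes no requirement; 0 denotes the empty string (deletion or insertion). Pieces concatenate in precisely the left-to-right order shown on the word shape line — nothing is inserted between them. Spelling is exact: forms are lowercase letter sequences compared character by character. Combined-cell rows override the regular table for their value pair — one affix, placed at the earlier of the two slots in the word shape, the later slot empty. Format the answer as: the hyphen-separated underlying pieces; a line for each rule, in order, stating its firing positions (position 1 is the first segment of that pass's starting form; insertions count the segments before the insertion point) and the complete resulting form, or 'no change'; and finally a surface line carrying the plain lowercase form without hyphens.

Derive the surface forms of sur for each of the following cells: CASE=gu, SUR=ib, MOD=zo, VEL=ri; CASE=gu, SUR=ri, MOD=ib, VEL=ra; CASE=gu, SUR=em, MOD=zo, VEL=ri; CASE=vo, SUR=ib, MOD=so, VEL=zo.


cell CASE=gu, SUR=ib, MOD=zo, VEL=ri:
underlying: sur-uso-kg-ni-niv
1. b -> p, g -> k, v -> f, z -> s / _ #: fires at position(s) 13: surusokgninif
2. b -> p, d -> t / _ #: no change
3. k -> g, p -> b, s -> z / V _ V: fires at position(s) 5: suruzokgninif
surface: suruzokgninif

cell CASE=gu, SUR=ri, MOD=ib, VEL=ra:
underlying: sur-el-kg-pad
1. b -> p, g -> k, v -> f, z -> s / _ #: no change
2. b -> p, d -> t / _ #: fires at position(s) 10: surelkgpat
3. k -> g, p -> b, s -> z / V _ V: no change
surface: surelkgpat

cell CASE=gu, SUR=em, MOD=zo, VEL=ri:
underlying: sur-uso-kg-ni-vbu
1. b -> p, g -> k, v -> f, z -> s / _ #: no change
2. b -> p, d -> t / _ #: no change
3. k -> g, p -> b, s -> z / V _ V: fires at position(s) 5: suruzokgnivbu
surface: suruzokgnivbu

cell CASE=vo, SUR=ib, MOD=so, VEL=zo:
underlying: sur-ubu-zpo-f-niv
1. b -> p, g -> k, v -> f, z -> s / _ #: fires at position(s) 13: surubuzpofnif
2. b -> p, d -> t / _ #: no change
3. k -> g, p -> b, s -> z / V _ V: no change
surface: surubuzpofnif


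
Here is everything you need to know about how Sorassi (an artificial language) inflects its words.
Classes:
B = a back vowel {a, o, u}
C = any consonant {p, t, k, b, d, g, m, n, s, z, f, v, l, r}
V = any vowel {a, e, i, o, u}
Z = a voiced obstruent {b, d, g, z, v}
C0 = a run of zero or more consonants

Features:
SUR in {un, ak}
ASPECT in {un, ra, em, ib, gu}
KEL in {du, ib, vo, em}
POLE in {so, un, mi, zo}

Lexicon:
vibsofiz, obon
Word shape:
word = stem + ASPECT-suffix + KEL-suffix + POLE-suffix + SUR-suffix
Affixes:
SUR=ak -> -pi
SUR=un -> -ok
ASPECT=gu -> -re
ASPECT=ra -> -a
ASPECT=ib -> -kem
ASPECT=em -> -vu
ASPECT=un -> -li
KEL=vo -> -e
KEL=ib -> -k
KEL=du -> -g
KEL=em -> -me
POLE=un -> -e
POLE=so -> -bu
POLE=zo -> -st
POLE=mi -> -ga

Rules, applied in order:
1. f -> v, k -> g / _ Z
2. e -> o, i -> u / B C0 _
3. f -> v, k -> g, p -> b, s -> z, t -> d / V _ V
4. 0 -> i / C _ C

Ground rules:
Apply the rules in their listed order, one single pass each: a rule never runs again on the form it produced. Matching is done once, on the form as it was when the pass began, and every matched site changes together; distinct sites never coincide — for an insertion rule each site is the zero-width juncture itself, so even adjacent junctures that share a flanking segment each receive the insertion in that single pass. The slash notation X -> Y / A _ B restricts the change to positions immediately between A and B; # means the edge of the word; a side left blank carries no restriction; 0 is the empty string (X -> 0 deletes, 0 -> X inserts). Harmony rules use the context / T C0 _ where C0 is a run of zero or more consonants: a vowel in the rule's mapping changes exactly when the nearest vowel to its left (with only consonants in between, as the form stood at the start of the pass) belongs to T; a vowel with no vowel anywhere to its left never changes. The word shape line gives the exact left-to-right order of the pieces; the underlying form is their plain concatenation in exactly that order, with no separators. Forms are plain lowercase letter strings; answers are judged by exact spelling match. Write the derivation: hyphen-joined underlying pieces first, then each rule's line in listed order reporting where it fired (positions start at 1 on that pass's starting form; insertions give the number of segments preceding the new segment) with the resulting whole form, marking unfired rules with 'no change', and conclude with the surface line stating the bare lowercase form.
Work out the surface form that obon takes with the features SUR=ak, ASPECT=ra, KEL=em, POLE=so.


underlying: obon-a-me-bu-pi
1. f -> v, k -> g / _ Z: no change
2. e -> o, i -> u / B C0 _: fires at position(s) 7, 11: obonamobupu
3. f -> v, k -> g, p -> b, s -> z, t -> d / V _ V: fires at position(s) 10: obonamobubu
4. 0 -> i / C _ C: no change
surface: obonamobubu
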